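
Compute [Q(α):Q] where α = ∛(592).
[Q(α):Q] = 3

The minimal polynomial of α is x^3 - 592, irreducible over Q since 592 is not a perfect cube (so x^3 - 592 has no rational root). Hence [Q(α):Q] = deg(m_α) = 3.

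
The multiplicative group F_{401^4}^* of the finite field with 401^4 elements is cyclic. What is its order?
|F_{401^4}^*| = 25856961600

F_{401^4} has 401^4 = 25856961601 elements; its multiplicative group consists of all nonzero elements, so |F_{401^4}^*| = 25856961601 - 1 = 25856961600. (It is cyclic since any finite subgroup of the multiplicative group of a field is cyclic.)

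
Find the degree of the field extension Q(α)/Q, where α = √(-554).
[Q(α):Q] = 2

[Q(α):Q] equals the degree of the minimal polynomial of α. Here α^2 = -554 and x^2 + 554 is irreducible (d = -554 is squarefree, ≠ 1, hence not a square), so deg(m_α) = 2. Thus [Q(α):Q] = 2.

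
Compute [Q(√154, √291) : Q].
[Q(√154, √291) : Q] = 4

[Q(√154):Q] = 2 (min poly x^2 - 154, irreducible since 154 is squarefree > 1). For the top step, suppose √291 ∈ Q(√154), say √291 = c + d√154 with c, d ∈ Q. Squaring: 291 = c^2 + 154d^2 + 2cd√154. Since √154 ∉ Q this forces 2cd = 0. If d = 0 then √291 = c ∈ Q, contradicting 291 squarefree > 1. If c = 0 then 291 = 154d^2, so 154·291 = (154d)^2 is a perfect square in Q — but 154·291 = 44814 is not a perfect square (since 154 and 291 are distinct squarefree integers). Contradiction. Hence √291 ∉ Q(√154), so x^2 - 291 stays irreducible over Q(√154) and [Q(√154, √291) : Q(√154)] = 2. By the tower law, [Q(√154, √291) : Q] = 2 · 2 = 4.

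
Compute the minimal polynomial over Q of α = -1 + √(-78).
m_α(x) = x^2 + 2x + 79

From α + 1 = √(-78), squaring gives (α + 1)^2 = -78, i.e. α^2 + 2α + 1 = -78, so α^2 + 2α + 79 = 0. The discriminant of x^2 + 2x + 79 is (2)^2 - 4·(79) = 4 - 316 = -312, and 4·(-78) is not a perfect square in Q since -78 is squarefree and ≠ 1. Hence x^2 + 2x + 79 is irreducible over Q and is the minimal polynomial of α.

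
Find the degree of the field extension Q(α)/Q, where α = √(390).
[Q(α):Q] = 2

[Q(α):Q] equals the degree of the minimal polynomial of α. Here α^2 = 390 and x^2 - 390 is irreducible (d = 390 is squarefree, ≠ 1, hence not a square), so deg(m_α) = 2. Thus [Q(α):Q] = 2.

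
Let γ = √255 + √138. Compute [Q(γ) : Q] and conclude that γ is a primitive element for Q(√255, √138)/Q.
[Q(γ) : Q] = 4 (equivalently, Q(γ) = Q(√255, √138))

Obviously Q(γ) ⊆ Q(√255, √138), and [Q(√255, √138):Q] = 4 (since 255, 138 are distinct squarefree integers > 1 with 35190 not a perfect square). To show equality we compute the minimal polynomial of γ. From γ = √255 + √138: γ^2 = 255 + 2√(35190) + 138 = 393 + 2√(35190), so γ^2 - 393 = 2√(35190); squaring, (γ^2 - 393)^2 = 4·35190, i.e. γ^4 - 786γ^2 + 154449 - 140760 = 0, i.e. γ^4 - 786γ^2 + 13689 = 0. So γ is a root of x^4 - 786x^2 + 13689. This polynomial is irreducible over Q: it has no rational root (each ±√255 ± √138 is irrational), and any factorization into two quadratics over Q would force √(35190) ∈ Q (pairing opposite roots) or √255, √138 ∈ Q (other pairings), all impossible. Hence [Q(γ):Q] = 4 = [Q(√255, √138):Q], so Q(γ) = Q(√255, √138).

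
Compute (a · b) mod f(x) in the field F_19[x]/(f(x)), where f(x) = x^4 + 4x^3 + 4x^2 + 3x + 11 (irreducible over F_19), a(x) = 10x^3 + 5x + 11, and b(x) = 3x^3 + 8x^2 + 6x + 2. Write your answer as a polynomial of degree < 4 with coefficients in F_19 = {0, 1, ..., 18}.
a · b ≡ 7x^3 + 18x^2 + 11 (mod f(x))

Multiply in F_19[x]: a(x)·b(x) = (10x^3 + 5x + 11)·(3x^3 + 8x^2 + 6x + 2) = 11x^6 + 4x^5 + 18x^4 + 17x^3 + 4x^2 + 3. This has degree ≥ 4, so divide by f(x) over F_19: 11x^6 + 4x^5 + 18x^4 + 17x^3 + 4x^2 + 3 = (11x^2 + 17x + 1)·(x^4 + 4x^3 + 4x^2 + 3x + 11) + (7x^3 + 18x^2 + 11). Hence a·b ≡ 7x^3 + 18x^2 + 11 (mod f). (F_19[x]/(f) is a field with 19^4 = 130321 elements since f is irreducible of degree 4.)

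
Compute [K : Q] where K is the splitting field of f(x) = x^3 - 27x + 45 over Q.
[K : Q] = 6

By the rational root test, any rational root of the monic integer polynomial f(x) = x^3 - 27x + 45 must be an integer dividing the constant term 45, i.e. one of ±{1, 3, 5, 9, 15, 45}. Evaluating: f(1) = 19, f(-1) = 71, f(3) = -9, f(-3) = 99, f(5) = 35, f(-5) = 55, f(9) = 531, f(-9) = -441, f(15) = 3015, f(-15) = -2925, f(45) = 89955, f(-45) = -89865; none is 0, so f has no rational root and is therefore irreducible over Q (a cubic with no linear factor over a field is irreducible). For an irreducible cubic, the Galois group is A_3 or S_3 according as the discriminant disc(f) = -4a^3 - 27b^2 = -4·(-27)^3 - 27·(45)^2 = 24057 is or is not a square in Q. Here disc(f) = 24057 is not a perfect square in Q, so the Galois group of f over Q is not contained in A_3 and must be all of S_3. The splitting field has degree |S_3| = 6 over Q, so [K : Q] = 6.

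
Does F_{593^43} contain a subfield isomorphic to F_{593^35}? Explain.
No: F_{593^35} is not a subfield of F_{593^43}

F_{p^m} embeds in F_{p^n} iff m | n. Here 35 ∤ 43 (since 43 = 1·35 + 8 with remainder 8 ≠ 0), so F_{593^35} is not a subfield of F_{593^43}. Equivalently: if it were, the tower law would give 35 = [F_{593^35}:F_593] dividing [F_{593^43}:F_593] = 43, contradiction.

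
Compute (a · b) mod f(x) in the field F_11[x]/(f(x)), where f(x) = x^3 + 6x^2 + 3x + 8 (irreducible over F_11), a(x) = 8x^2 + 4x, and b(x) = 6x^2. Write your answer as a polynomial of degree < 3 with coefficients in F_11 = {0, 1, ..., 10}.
a · b ≡ 10x^2 + x (mod f(x))

Multiply in F_11[x]: a(x)·b(x) = (8x^2 + 4x)·(6x^2) = 4x^4 + 2x^3. This has degree ≥ 3, so divide by f(x) over F_11: 4x^4 + 2x^3 = (4x)·(x^3 + 6x^2 + 3x + 8) + (10x^2 + x). Hence a·b ≡ 10x^2 + x (mod f). (F_11[x]/(f) is a field with 11^3 = 1331 elements since f is irreducible of degree 3.)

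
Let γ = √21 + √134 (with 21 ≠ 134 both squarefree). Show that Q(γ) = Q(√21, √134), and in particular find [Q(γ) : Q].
[Q(γ) : Q] = 4 (equivalently, Q(γ) = Q(√21, √134))

Obviously Q(γ) ⊆ Q(√21, √134), and [Q(√21, √134):Q] = 4 (since 21, 134 are distinct squarefree integers > 1 with 2814 not a perfect square). To show equality we compute the minimal polynomial of γ. From γ = √21 + √134: γ^2 = 21 + 2√(2814) + 134 = 155 + 2√(2814), so γ^2 - 155 = 2√(2814); squaring, (γ^2 - 155)^2 = 4·2814, i.e. γ^4 - 310γ^2 + 24025 - 11256 = 0, i.e. γ^4 - 310γ^2 + 12769 = 0. So γ is a root of x^4 - 310x^2 + 12769. This polynomial is irreducible over Q: it has no rational root (each ±√21 ± √134 is irrational), and any factorization into two quadratics over Q would force √(2814) ∈ Q (pairing opposite roots) or √21, √134 ∈ Q (other pairings), all impossible. Hence [Q(γ):Q] = 4 = [Q(√21, √134):Q], so Q(γ) = Q(√21, √134).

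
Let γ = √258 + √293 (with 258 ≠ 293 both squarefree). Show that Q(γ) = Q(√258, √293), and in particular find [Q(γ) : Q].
[Q(γ) : Q] = 4 (equivalently, Q(γ) = Q(√258, √293))

Obviously Q(γ) ⊆ Q(√258, √293), and [Q(√258, √293):Q] = 4 (since 258, 293 are distinct squarefree integers > 1 with 75594 not a perfect square). To show equality we compute the minimal polynomial of γ. From γ = √258 + √293: γ^2 = 258 + 2√(75594) + 293 = 551 + 2√(75594), so γ^2 - 551 = 2√(75594); squaring, (γ^2 - 551)^2 = 4·75594, i.e. γ^4 - 1102γ^2 + 303601 - 302376 = 0, i.e. γ^4 - 1102γ^2 + 1225 = 0. So γ is a root of x^4 - 1102x^2 + 1225. This polynomial is irreducible over Q: it has no rational root (each ±√258 ± √293 is irrational), and any factorization into two quadratics over Q would force √(75594) ∈ Q (pairing opposite roots) or √258, √293 ∈ Q (other pairings), all impossible. Hence [Q(γ):Q] = 4 = [Q(√258, √293):Q], so Q(γ) = Q(√258, √293).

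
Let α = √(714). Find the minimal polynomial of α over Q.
m_α(x) = x^2 - 714

α satisfies α^2 - 714 = 0, so x^2 - 714 annihilates α. Since d = 714 is squarefree and ≠ 1, it is not a perfect square in Q, so x^2 - 714 has no rational root and is therefore irreducible over Q (a degree-2 polynomial over a field is irreducible iff it has no root). Hence m_α(x) = x^2 - 714.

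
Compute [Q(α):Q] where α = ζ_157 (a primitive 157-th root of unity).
[Q(α):Q] = 156

The minimal polynomial of ζ_157 over Q is the 157-th cyclotomic polynomial Φ_157(x), which is irreducible over Q and has degree φ(157) = 156. Hence [Q(α):Q] = φ(157) = 156.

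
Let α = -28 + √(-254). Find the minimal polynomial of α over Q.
m_α(x) = x^2 + 56x + 1038

From α + 28 = √(-254), squaring gives (α + 28)^2 = -254, i.e. α^2 + 56α + 784 = -254, so α^2 + 56α + 1038 = 0. The discriminant of x^2 + 56x + 1038 is (56)^2 - 4·(1038) = 3136 - 4152 = -1016, and 4·(-254) is not a perfect square in Q since -254 is squarefree and ≠ 1. Hence x^2 + 56x + 1038 is irreducible over Q and is the minimal polynomial of α.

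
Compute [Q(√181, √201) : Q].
[Q(√181, √201) : Q] = 4

[Q(√181):Q] = 2 (min poly x^2 - 181, irreducible since 181 is squarefree > 1). For the top step, suppose √201 ∈ Q(√181), say √201 = c + d√181 with c, d ∈ Q. Squaring: 201 = c^2 + 181d^2 + 2cd√181. Since √181 ∉ Q this forces 2cd = 0. If d = 0 then √201 = c ∈ Q, contradicting 201 squarefree > 1. If c = 0 then 201 = 181d^2, so 181·201 = (181d)^2 is a perfect square in Q — but 181·201 = 36381 is not a perfect square (since 181 and 201 are distinct squarefree integers). Contradiction. Hence √201 ∉ Q(√181), so x^2 - 201 stays irreducible over Q(√181) and [Q(√181, √201) : Q(√181)] = 2. By the tower law, [Q(√181, √201) : Q] = 2 · 2 = 4.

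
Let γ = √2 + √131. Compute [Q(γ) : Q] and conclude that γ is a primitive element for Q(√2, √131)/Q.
[Q(γ) : Q] = 4 (equivalently, Q(γ) = Q(√2, √131))

Obviously Q(γ) ⊆ Q(√2, √131), and [Q(√2, √131):Q] = 4 (since 2, 131 are distinct squarefree integers > 1 with 262 not a perfect square). To show equality we compute the minimal polynomial of γ. From γ = √2 + √131: γ^2 = 2 + 2√(262) + 131 = 133 + 2√(262), so γ^2 - 133 = 2√(262); squaring, (γ^2 - 133)^2 = 4·262, i.e. γ^4 - 266γ^2 + 17689 - 1048 = 0, i.e. γ^4 - 266γ^2 + 16641 = 0. So γ is a root of x^4 - 266x^2 + 16641. This polynomial is irreducible over Q: it has no rational root (each ±√2 ± √131 is irrational), and any factorization into two quadratics over Q would force √(262) ∈ Q (pairing opposite roots) or √2, √131 ∈ Q (other pairings), all impossible. Hence [Q(γ):Q] = 4 = [Q(√2, √131):Q], so Q(γ) = Q(√2, √131).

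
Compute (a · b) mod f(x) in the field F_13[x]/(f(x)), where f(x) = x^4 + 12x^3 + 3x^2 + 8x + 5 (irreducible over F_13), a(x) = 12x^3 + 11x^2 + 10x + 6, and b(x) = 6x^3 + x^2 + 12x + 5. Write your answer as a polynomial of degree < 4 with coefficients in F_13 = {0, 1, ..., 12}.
a · b ≡ 11x^3 + 7x^2 (mod f(x))

Multiply in F_13[x]: a(x)·b(x) = (12x^3 + 11x^2 + 10x + 6)·(6x^3 + x^2 + 12x + 5) = 7x^6 + 7x^4 + 4x^3 + 12x^2 + 5x + 4. This has degree ≥ 4, so divide by f(x) over F_13: 7x^6 + 7x^4 + 4x^3 + 12x^2 + 5x + 4 = (7x^2 + 7x + 6)·(x^4 + 12x^3 + 3x^2 + 8x + 5) + (11x^3 + 7x^2). Hence a·b ≡ 11x^3 + 7x^2 (mod f). (F_13[x]/(f) is a field with 13^4 = 28561 elements since f is irreducible of degree 4.)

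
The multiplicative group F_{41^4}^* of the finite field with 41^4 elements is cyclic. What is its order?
|F_{41^4}^*| = 2825760

F_{41^4} has 41^4 = 2825761 elements; its multiplicative group consists of all nonzero elements, so |F_{41^4}^*| = 2825761 - 1 = 2825760. (It is cyclic since any finite subgroup of the multiplicative group of a field is cyclic.)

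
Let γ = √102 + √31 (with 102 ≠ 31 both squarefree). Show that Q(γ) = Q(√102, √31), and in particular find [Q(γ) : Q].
[Q(γ) : Q] = 4 (equivalently, Q(γ) = Q(√102, √31))

Obviously Q(γ) ⊆ Q(√102, √31), and [Q(√102, √31):Q] = 4 (since 102, 31 are distinct squarefree integers > 1 with 3162 not a perfect square). To show equality we compute the minimal polynomial of γ. From γ = √102 + √31: γ^2 = 102 + 2√(3162) + 31 = 133 + 2√(3162), so γ^2 - 133 = 2√(3162); squaring, (γ^2 - 133)^2 = 4·3162, i.e. γ^4 - 266γ^2 + 17689 - 12648 = 0, i.e. γ^4 - 266γ^2 + 5041 = 0. So γ is a root of x^4 - 266x^2 + 5041. This polynomial is irreducible over Q: it has no rational root (each ±√102 ± √31 is irrational), and any factorization into two quadratics over Q would force √(3162) ∈ Q (pairing opposite roots) or √102, √31 ∈ Q (other pairings), all impossible. Hence [Q(γ):Q] = 4 = [Q(√102, √31):Q], so Q(γ) = Q(√102, √31).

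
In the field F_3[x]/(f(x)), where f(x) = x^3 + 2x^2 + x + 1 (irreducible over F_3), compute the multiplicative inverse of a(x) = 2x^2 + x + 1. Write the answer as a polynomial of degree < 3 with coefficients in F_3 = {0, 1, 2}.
a(x)^(-1) ≡ 2x^2 + 1 (mod f(x))

Since f is irreducible over F_3, F_3[x]/(f) is a field and a(x) ≠ 0 has an inverse. Apply the extended Euclidean algorithm to f(x) and a(x) in F_3[x]: f(x) = (2x)·a(x) + (2x + 1);  a(x) = (x)·(2x + 1) + (1). The last nonzero remainder is the constant 1 = gcd(f, a) in F_3. Back-substituting through the division chain expresses 1 = s(x)·a(x) + t(x)·f(x) with s(x) ≡ 2x^2 + 1 (mod f), so a(x)^(-1) ≡ s(x) = 2x^2 + 1 (mod f). Check: (2x^2 + x + 1)·(2x^2 + 1) = x^4 + 2x^3 + x^2 + x + 1 ≡ 1 (mod x^3 + 2x^2 + x + 1).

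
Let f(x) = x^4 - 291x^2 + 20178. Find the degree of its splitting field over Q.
[K : Q] = 4

Solving the quadratic in x^2: x^2 = (291 ± √(291^2 - 4·20178))/2 = (291 ± √3969)/2 = (291 ± 63)/2, giving x^2 = 114 or x^2 = 177. So f(x) = (x^2 - 114)(x^2 - 177) and the roots of f are ±√114, ±√177. Hence the splitting field is K = Q(√114, √177). Since 114 and 177 are distinct squarefree integers > 1, their product 20178 is not a perfect square, so √177 ∉ Q(√114). By the tower law [K:Q] = [Q(√114,√177):Q(√114)] · [Q(√114):Q] = 2 · 2 = 4.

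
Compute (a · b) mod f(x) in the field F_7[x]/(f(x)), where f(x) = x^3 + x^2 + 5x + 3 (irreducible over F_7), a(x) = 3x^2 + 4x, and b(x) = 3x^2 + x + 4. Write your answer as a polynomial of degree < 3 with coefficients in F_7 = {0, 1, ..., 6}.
a · b ≡ x + 3 (mod f(x))

Multiply in F_7[x]: a(x)·b(x) = (3x^2 + 4x)·(3x^2 + x + 4) = 2x^4 + x^3 + 2x^2 + 2x. This has degree ≥ 3, so divide by f(x) over F_7: 2x^4 + x^3 + 2x^2 + 2x = (2x + 6)·(x^3 + x^2 + 5x + 3) + (x + 3). Hence a·b ≡ x + 3 (mod f). (F_7[x]/(f) is a field with 7^3 = 343 elements since f is irreducible of degree 3.)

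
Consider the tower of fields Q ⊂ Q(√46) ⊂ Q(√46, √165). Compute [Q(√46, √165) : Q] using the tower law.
[Q(√46, √165) : Q] = 4

[Q(√46):Q] = 2 (min poly x^2 - 46, irreducible since 46 is squarefree > 1). For the top step, suppose √165 ∈ Q(√46), say √165 = c + d√46 with c, d ∈ Q. Squaring: 165 = c^2 + 46d^2 + 2cd√46. Since √46 ∉ Q this forces 2cd = 0. If d = 0 then √165 = c ∈ Q, contradicting 165 squarefree > 1. If c = 0 then 165 = 46d^2, so 46·165 = (46d)^2 is a perfect square in Q — but 46·165 = 7590 is not a perfect square (since 46 and 165 are distinct squarefree integers). Contradiction. Hence √165 ∉ Q(√46), so x^2 - 165 stays irreducible over Q(√46) and [Q(√46, √165) : Q(√46)] = 2. By the tower law, [Q(√46, √165) : Q] = 2 · 2 = 4.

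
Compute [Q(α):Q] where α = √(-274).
[Q(α):Q] = 2

[Q(α):Q] equals the degree of the minimal polynomial of α. Here α^2 = -274 and x^2 + 274 is irreducible (d = -274 is squarefree, ≠ 1, hence not a square), so deg(m_α) = 2. Thus [Q(α):Q] = 2.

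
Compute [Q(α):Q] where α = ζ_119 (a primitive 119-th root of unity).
[Q(α):Q] = 96

The minimal polynomial of ζ_119 over Q is the 119-th cyclotomic polynomial Φ_119(x), which is irreducible over Q and has degree φ(119) = 96. Hence [Q(α):Q] = φ(119) = 96.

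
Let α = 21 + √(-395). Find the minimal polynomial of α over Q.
m_α(x) = x^2 - 42x + 836

From α - 21 = √(-395), squaring gives (α - 21)^2 = -395, i.e. α^2 - 42α + 441 = -395, so α^2 - 42α + 836 = 0. The discriminant of x^2 - 42x + 836 is (-42)^2 - 4·(836) = 1764 - 3344 = -1580, and 4·(-395) is not a perfect square in Q since -395 is squarefree and ≠ 1. Hence x^2 - 42x + 836 is irreducible over Q and is the minimal polynomial of α.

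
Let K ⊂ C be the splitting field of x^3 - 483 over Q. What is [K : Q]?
[K : Q] = 6

The roots of x^3 - 483 are ∛483, ω∛483, ω^2∛483 where ω = e^(2πi/3) is a primitive cube root of unity, so K = Q(∛483, ω). Now [Q(∛483):Q] = 3 (since 483 is not a perfect cube, x^3 - 483 is irreducible) and [Q(ω):Q] = 2. Both 2 and 3 divide [K:Q], and [K:Q] ≤ 3·2 = 6, so [K:Q] = 6. (Equivalently: Q(∛483) ⊂ R but ω ∉ R, so [K : Q(∛483)] = 2.)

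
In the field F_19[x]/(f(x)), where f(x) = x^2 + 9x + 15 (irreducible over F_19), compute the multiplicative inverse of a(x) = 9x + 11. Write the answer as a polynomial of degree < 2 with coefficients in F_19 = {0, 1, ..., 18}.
a(x)^(-1) ≡ 6x + 15 (mod f(x))

Since f is irreducible over F_19, F_19[x]/(f) is a field and a(x) ≠ 0 has an inverse. Apply the extended Euclidean algorithm to f(x) and a(x) in F_19[x]: f(x) = (17x + 14)·a(x) + (13). The last nonzero remainder is the constant 13 = gcd(f, a) in F_19. Back-substituting through the division chain expresses 13 = s(x)·a(x) + t(x)·f(x) with s(x) ≡ 2x + 5 (mod f), so (2x + 5)·a(x) ≡ 13 (mod f). Multiplying by 13^(-1) ≡ 3 in F_19 gives a(x)^(-1) ≡ 3·(2x + 5) ≡ 6x + 15 (mod f). Check: (9x + 11)·(6x + 15) = 16x^2 + 11x + 13 ≡ 1 (mod x^2 + 9x + 15).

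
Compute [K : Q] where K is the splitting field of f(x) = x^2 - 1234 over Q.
[K : Q] = 2

f(x) = x^2 - 1234 factors as (x - √1234)(x + √1234). The splitting field is K = Q(√1234). Since 1234 is squarefree and > 1, it is not a perfect square, so x^2 - 1234 is irreducible over Q and [Q(√1234) : Q] = 2. Hence [K : Q] = 2.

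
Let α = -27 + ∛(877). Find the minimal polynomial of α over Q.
m_α(x) = x^3 + 81x^2 + 2187x + 18806

Set β = α + 27 = ∛(877), so β^3 = 877. Then (α + 27)^3 - 877 = 0, i.e. α is a root of g(x) = (x + 27)^3 - 877 = x^3 + 81x^2 + 2187x + 18806. Since g(x) = h(x + 27) where h(x) = x^3 - 877, and h is irreducible over Q (because 877 is not a perfect cube, so h has no rational root, and a monic cubic with no rational root is irreducible), g is also irreducible (irreducibility is preserved under the substitution x → x + 27). Hence m_α(x) = x^3 + 81x^2 + 2187x + 18806.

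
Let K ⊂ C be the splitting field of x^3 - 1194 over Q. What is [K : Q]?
[K : Q] = 6

The roots of x^3 - 1194 are ∛1194, ω∛1194, ω^2∛1194 where ω = e^(2πi/3) is a primitive cube root of unity, so K = Q(∛1194, ω). Now [Q(∛1194):Q] = 3 (since 1194 is not a perfect cube, x^3 - 1194 is irreducible) and [Q(ω):Q] = 2. Both 2 and 3 divide [K:Q], and [K:Q] ≤ 3·2 = 6, so [K:Q] = 6. (Equivalently: Q(∛1194) ⊂ R but ω ∉ R, so [K : Q(∛1194)] = 2.)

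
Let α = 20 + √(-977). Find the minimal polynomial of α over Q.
m_α(x) = x^2 - 40x + 1377

From α - 20 = √(-977), squaring gives (α - 20)^2 = -977, i.e. α^2 - 40α + 400 = -977, so α^2 - 40α + 1377 = 0. The discriminant of x^2 - 40x + 1377 is (-40)^2 - 4·(1377) = 1600 - 5508 = -3908, and 4·(-977) is not a perfect square in Q since -977 is squarefree and ≠ 1. Hence x^2 - 40x + 1377 is irreducible over Q and is the minimal polynomial of α.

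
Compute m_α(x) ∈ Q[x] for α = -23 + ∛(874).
m_α(x) = x^3 + 69x^2 + 1587x + 11293

Set β = α + 23 = ∛(874), so β^3 = 874. Then (α + 23)^3 - 874 = 0, i.e. α is a root of g(x) = (x + 23)^3 - 874 = x^3 + 69x^2 + 1587x + 11293. Since g(x) = h(x + 23) where h(x) = x^3 - 874, and h is irreducible over Q (because 874 is not a perfect cube, so h has no rational root, and a monic cubic with no rational root is irreducible), g is also irreducible (irreducibility is preserved under the substitution x → x + 23). Hence m_α(x) = x^3 + 69x^2 + 1587x + 11293.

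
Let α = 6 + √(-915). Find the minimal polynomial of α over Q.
m_α(x) = x^2 - 12x + 951

From α - 6 = √(-915), squaring gives (α - 6)^2 = -915, i.e. α^2 - 12α + 36 = -915, so α^2 - 12α + 951 = 0. The discriminant of x^2 - 12x + 951 is (-12)^2 - 4·(951) = 144 - 3804 = -3660, and 4·(-915) is not a perfect square in Q since -915 is squarefree and ≠ 1. Hence x^2 - 12x + 951 is irreducible over Q and is the minimal polynomial of α.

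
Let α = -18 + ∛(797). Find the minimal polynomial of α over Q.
m_α(x) = x^3 + 54x^2 + 972x + 5035

Set β = α + 18 = ∛(797), so β^3 = 797. Then (α + 18)^3 - 797 = 0, i.e. α is a root of g(x) = (x + 18)^3 - 797 = x^3 + 54x^2 + 972x + 5035. Since g(x) = h(x + 18) where h(x) = x^3 - 797, and h is irreducible over Q (because 797 is not a perfect cube, so h has no rational root, and a monic cubic with no rational root is irreducible), g is also irreducible (irreducibility is preserved under the substitution x → x + 18). Hence m_α(x) = x^3 + 54x^2 + 972x + 5035.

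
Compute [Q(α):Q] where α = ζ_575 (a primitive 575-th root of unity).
[Q(α):Q] = 440

The minimal polynomial of ζ_575 over Q is the 575-th cyclotomic polynomial Φ_575(x), which is irreducible over Q and has degree φ(575) = 440. Hence [Q(α):Q] = φ(575) = 440.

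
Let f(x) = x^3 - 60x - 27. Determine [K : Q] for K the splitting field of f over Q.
[K : Q] = 6

By the rational root test, any rational root of the monic integer polynomial f(x) = x^3 - 60x - 27 must be an integer dividing the constant term -27, i.e. one of ±{1, 3, 9, 27}. Evaluating: f(1) = -86, f(-1) = 32, f(3) = -180, f(-3) = 126, f(9) = 162, f(-9) = -216, f(27) = 18036, f(-27) = -18090; none is 0, so f has no rational root and is therefore irreducible over Q (a cubic with no linear factor over a field is irreducible). For an irreducible cubic, the Galois group is A_3 or S_3 according as the discriminant disc(f) = -4a^3 - 27b^2 = -4·(-60)^3 - 27·(-27)^2 = 844317 is or is not a square in Q. Here disc(f) = 844317 is not a perfect square in Q, so the Galois group of f over Q is not contained in A_3 and must be all of S_3. The splitting field has degree |S_3| = 6 over Q, so [K : Q] = 6.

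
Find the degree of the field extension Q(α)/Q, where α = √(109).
[Q(α):Q] = 2

[Q(α):Q] equals the degree of the minimal polynomial of α. Here α^2 = 109 and x^2 - 109 is irreducible (d = 109 is squarefree, ≠ 1, hence not a square), so deg(m_α) = 2. Thus [Q(α):Q] = 2.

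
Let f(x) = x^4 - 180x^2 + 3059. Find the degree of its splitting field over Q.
[K : Q] = 4

Solving the quadratic in x^2: x^2 = (180 ± √(180^2 - 4·3059))/2 = (180 ± √20164)/2 = (180 ± 142)/2, giving x^2 = 161 or x^2 = 19. So f(x) = (x^2 - 161)(x^2 - 19) and the roots of f are ±√161, ±√19. Hence the splitting field is K = Q(√161, √19). Since 161 and 19 are distinct squarefree integers > 1, their product 3059 is not a perfect square, so √19 ∉ Q(√161). By the tower law [K:Q] = [Q(√161,√19):Q(√161)] · [Q(√161):Q] = 2 · 2 = 4.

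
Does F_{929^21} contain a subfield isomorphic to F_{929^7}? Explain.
Yes: F_{929^7} is a subfield of F_{929^21}

F_{p^m} embeds in F_{p^n} iff m | n (since F_{p^n} is the splitting field of x^(p^n) - x, and F_{p^m} ⊂ F_{p^n} forces p^n to be a power of p^m, i.e. m | n; conversely if m | n then every root of x^(p^m) - x is a root of x^(p^n) - x). Here 7 | 21 (since 21 = 3·7), so F_{929^7} is a subfield of F_{929^21}, and [F_{929^21} : F_{929^7}] = 21/7 = 3.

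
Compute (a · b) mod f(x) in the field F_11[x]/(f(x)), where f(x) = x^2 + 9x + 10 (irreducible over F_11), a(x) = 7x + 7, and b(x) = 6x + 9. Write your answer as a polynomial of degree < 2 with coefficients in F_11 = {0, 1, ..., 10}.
a · b ≡ 2x + 6 (mod f(x))

Multiply in F_11[x]: a(x)·b(x) = (7x + 7)·(6x + 9) = 9x^2 + 6x + 8. This has degree ≥ 2, so divide by f(x) over F_11: 9x^2 + 6x + 8 = (9)·(x^2 + 9x + 10) + (2x + 6). Hence a·b ≡ 2x + 6 (mod f). (F_11[x]/(f) is a field with 11^2 = 121 elements since f is irreducible of degree 2.)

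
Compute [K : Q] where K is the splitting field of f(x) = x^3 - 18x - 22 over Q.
[K : Q] = 6

By the rational root test, any rational root of the monic integer polynomial f(x) = x^3 - 18x - 22 must be an integer dividing the constant term -22, i.e. one of ±{1, 2, 11, 22}. Evaluating: f(1) = -39, f(-1) = -5, f(2) = -50, f(-2) = 6, f(11) = 1111, f(-11) = -1155, f(22) = 10230, f(-22) = -10274; none is 0, so f has no rational root and is therefore irreducible over Q (a cubic with no linear factor over a field is irreducible). For an irreducible cubic, the Galois group is A_3 or S_3 according as the discriminant disc(f) = -4a^3 - 27b^2 = -4·(-18)^3 - 27·(-22)^2 = 10260 is or is not a square in Q. Here disc(f) = 10260 is not a perfect square in Q, so the Galois group of f over Q is not contained in A_3 and must be all of S_3. The splitting field has degree |S_3| = 6 over Q, so [K : Q] = 6.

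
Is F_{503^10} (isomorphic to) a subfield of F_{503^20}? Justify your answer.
Yes: F_{503^10} is a subfield of F_{503^20}

F_{p^m} embeds in F_{p^n} iff m | n (since F_{p^n} is the splitting field of x^(p^n) - x, and F_{p^m} ⊂ F_{p^n} forces p^n to be a power of p^m, i.e. m | n; conversely if m | n then every root of x^(p^m) - x is a root of x^(p^n) - x). Here 10 | 20 (since 20 = 2·10), so F_{503^10} is a subfield of F_{503^20}, and [F_{503^20} : F_{503^10}] = 20/10 = 2.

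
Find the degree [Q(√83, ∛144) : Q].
[Q(√83, ∛144) : Q] = 6

Let L = Q(√83, ∛144). Since Q(√83) ⊂ L and [Q(√83):Q] = 2, the tower law gives 2 | [L:Q]. Likewise Q(∛144) ⊂ L with [Q(∛144):Q] = 3 (because 144 is not a perfect cube), so 3 | [L:Q]. As gcd(2,3) = 1, [L:Q] is divisible by 6. Conversely L is generated over Q by √83 and ∛144, so [L:Q] ≤ 2·3 = 6. Therefore [Q(√83, ∛144) : Q] = 6.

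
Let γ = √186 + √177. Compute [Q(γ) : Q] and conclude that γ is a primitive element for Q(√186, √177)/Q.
[Q(γ) : Q] = 4 (equivalently, Q(γ) = Q(√186, √177))

Obviously Q(γ) ⊆ Q(√186, √177), and [Q(√186, √177):Q] = 4 (since 186, 177 are distinct squarefree integers > 1 with 32922 not a perfect square). To show equality we compute the minimal polynomial of γ. From γ = √186 + √177: γ^2 = 186 + 2√(32922) + 177 = 363 + 2√(32922), so γ^2 - 363 = 2√(32922); squaring, (γ^2 - 363)^2 = 4·32922, i.e. γ^4 - 726γ^2 + 131769 - 131688 = 0, i.e. γ^4 - 726γ^2 + 81 = 0. So γ is a root of x^4 - 726x^2 + 81. This polynomial is irreducible over Q: it has no rational root (each ±√186 ± √177 is irrational), and any factorization into two quadratics over Q would force √(32922) ∈ Q (pairing opposite roots) or √186, √177 ∈ Q (other pairings), all impossible. Hence [Q(γ):Q] = 4 = [Q(√186, √177):Q], so Q(γ) = Q(√186, √177).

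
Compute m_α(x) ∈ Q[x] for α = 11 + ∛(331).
m_α(x) = x^3 - 33x^2 + 363x - 1662

Set β = α - 11 = ∛(331), so β^3 = 331. Then (α - 11)^3 - 331 = 0, i.e. α is a root of g(x) = (x - 11)^3 - 331 = x^3 - 33x^2 + 363x - 1662. Since g(x) = h(x - 11) where h(x) = x^3 - 331, and h is irreducible over Q (because 331 is not a perfect cube, so h has no rational root, and a monic cubic with no rational root is irreducible), g is also irreducible (irreducibility is preserved under the substitution x → x - 11). Hence m_α(x) = x^3 - 33x^2 + 363x - 1662.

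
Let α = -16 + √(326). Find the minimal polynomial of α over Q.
m_α(x) = x^2 + 32x - 70

From α + 16 = √(326), squaring gives (α + 16)^2 = 326, i.e. α^2 + 32α + 256 = 326, so α^2 + 32α - 70 = 0. The discriminant of x^2 + 32x - 70 is (32)^2 - 4·(-70) = 1024 + 280 = 1304, and 4·(326) is not a perfect square in Q since 326 is squarefree and ≠ 1. Hence x^2 + 32x - 70 is irreducible over Q and is the minimal polynomial of α.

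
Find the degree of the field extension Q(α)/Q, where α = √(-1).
[Q(α):Q] = 2

[Q(α):Q] equals the degree of the minimal polynomial of α. Here α^2 = -1 and x^2 + 1 is irreducible (d = -1 is squarefree, ≠ 1, hence not a square), so deg(m_α) = 2. Thus [Q(α):Q] = 2.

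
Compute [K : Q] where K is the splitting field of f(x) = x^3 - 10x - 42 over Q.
[K : Q] = 6

By the rational root test, any rational root of the monic integer polynomial f(x) = x^3 - 10x - 42 must be an integer dividing the constant term -42, i.e. one of ±{1, 2, 3, 6, 7, 14, 21, 42}. Evaluating: f(1) = -51, f(-1) = -33, f(2) = -54, f(-2) = -30, f(3) = -45, f(-3) = -39, f(6) = 114, f(-6) = -198, f(7) = 231, f(-7) = -315, f(14) = 2562, f(-14) = -2646, f(21) = 9009, f(-21) = -9093, f(42) = 73626, f(-42) = -73710; none is 0, so f has no rational root and is therefore irreducible over Q (a cubic with no linear factor over a field is irreducible). For an irreducible cubic, the Galois group is A_3 or S_3 according as the discriminant disc(f) = -4a^3 - 27b^2 = -4·(-10)^3 - 27·(-42)^2 = -43628 is or is not a square in Q. Here disc(f) = -43628 is not a perfect square in Q, so the Galois group of f over Q is not contained in A_3 and must be all of S_3. The splitting field has degree |S_3| = 6 over Q, so [K : Q] = 6.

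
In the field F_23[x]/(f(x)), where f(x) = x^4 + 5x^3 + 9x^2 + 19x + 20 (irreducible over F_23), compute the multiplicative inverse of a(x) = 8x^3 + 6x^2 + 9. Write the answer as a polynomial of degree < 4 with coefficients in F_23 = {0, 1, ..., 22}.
a(x)^(-1) ≡ x^3 + 20x^2 + x + 10 (mod f(x))

Since f is irreducible over F_23, F_23[x]/(f) is a field and a(x) ≠ 0 has an inverse. Apply the extended Euclidean algorithm to f(x) and a(x) in F_23[x]: f(x) = (3x + 7)·a(x) + (13x^2 + 15x + 3);  a(x) = (13x + 12)·(13x^2 + 15x + 3) + (11x + 19);  (13x^2 + 15x + 3) = (20x + 17)·(11x + 19) + (2). The last nonzero remainder is the constant 2 = gcd(f, a) in F_23. Back-substituting through the division chain expresses 2 = s(x)·a(x) + t(x)·f(x) with s(x) ≡ 2x^3 + 17x^2 + 2x + 20 (mod f), so (2x^3 + 17x^2 + 2x + 20)·a(x) ≡ 2 (mod f). Multiplying by 2^(-1) ≡ 12 in F_23 gives a(x)^(-1) ≡ 12·(2x^3 + 17x^2 + 2x + 20) ≡ x^3 + 20x^2 + x + 10 (mod f). Check: (8x^3 + 6x^2 + 9)·(x^3 + 20x^2 + x + 10) = 8x^6 + 5x^5 + 13x^4 + 3x^3 + 10x^2 + 9x + 21 ≡ 1 (mod x^4 + 5x^3 + 9x^2 + 19x + 20).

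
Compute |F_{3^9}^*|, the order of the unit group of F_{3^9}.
|F_{3^9}^*| = 19682

F_{3^9} has 3^9 = 19683 elements; its multiplicative group consists of all nonzero elements, so |F_{3^9}^*| = 19683 - 1 = 19682. (It is cyclic since any finite subgroup of the multiplicative group of a field is cyclic.)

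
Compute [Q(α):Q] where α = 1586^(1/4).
[Q(α):Q] = 4

α is a root of x^4 - 1586. By Eisenstein's criterion at the prime p = 2 (which divides the constant term 1586 but p^2 = 4 does not, since 1586 is squarefree), x^4 - 1586 is irreducible over Q. Hence [Q(α):Q] = 4.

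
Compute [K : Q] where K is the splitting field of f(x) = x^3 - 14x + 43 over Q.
[K : Q] = 6

By the rational root test, any rational root of the monic integer polynomial f(x) = x^3 - 14x + 43 must be an integer dividing the constant term 43, i.e. one of ±{1, 43}. Evaluating: f(1) = 30, f(-1) = 56, f(43) = 78948, f(-43) = -78862; none is 0, so f has no rational root and is therefore irreducible over Q (a cubic with no linear factor over a field is irreducible). For an irreducible cubic, the Galois group is A_3 or S_3 according as the discriminant disc(f) = -4a^3 - 27b^2 = -4·(-14)^3 - 27·(43)^2 = -38947 is or is not a square in Q. Here disc(f) = -38947 is not a perfect square in Q, so the Galois group of f over Q is not contained in A_3 and must be all of S_3. The splitting field has degree |S_3| = 6 over Q, so [K : Q] = 6.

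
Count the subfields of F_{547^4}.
F_{547^4} has 3 subfields

The subfields of F_{p^n} are exactly the fields F_{p^d} for d | n (each is the fixed field of the unique index-d subgroup of Gal(F_{p^n}/F_p) ≅ Z/nZ). The divisors of n = 4 are {1, 2, 4}, giving 3 subfields: F_{547^1}, F_{547^2}, F_{547^4}.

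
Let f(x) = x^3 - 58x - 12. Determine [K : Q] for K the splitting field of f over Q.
[K : Q] = 6

By the rational root test, any rational root of the monic integer polynomial f(x) = x^3 - 58x - 12 must be an integer dividing the constant term -12, i.e. one of ±{1, 2, 3, 4, 6, 12}. Evaluating: f(1) = -69, f(-1) = 45, f(2) = -120, f(-2) = 96, f(3) = -159, f(-3) = 135, f(4) = -180, f(-4) = 156, f(6) = -144, f(-6) = 120, f(12) = 1020, f(-12) = -1044; none is 0, so f has no rational root and is therefore irreducible over Q (a cubic with no linear factor over a field is irreducible). For an irreducible cubic, the Galois group is A_3 or S_3 according as the discriminant disc(f) = -4a^3 - 27b^2 = -4·(-58)^3 - 27·(-12)^2 = 776560 is or is not a square in Q. Here disc(f) = 776560 is not a perfect square in Q, so the Galois group of f over Q is not contained in A_3 and must be all of S_3. The splitting field has degree |S_3| = 6 over Q, so [K : Q] = 6.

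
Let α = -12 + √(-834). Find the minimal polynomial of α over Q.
m_α(x) = x^2 + 24x + 978

From α + 12 = √(-834), squaring gives (α + 12)^2 = -834, i.e. α^2 + 24α + 144 = -834, so α^2 + 24α + 978 = 0. The discriminant of x^2 + 24x + 978 is (24)^2 - 4·(978) = 576 - 3912 = -3336, and 4·(-834) is not a perfect square in Q since -834 is squarefree and ≠ 1. Hence x^2 + 24x + 978 is irreducible over Q and is the minimal polynomial of α.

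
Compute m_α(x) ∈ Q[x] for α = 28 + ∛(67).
m_α(x) = x^3 - 84x^2 + 2352x - 22019

Set β = α - 28 = ∛(67), so β^3 = 67. Then (α - 28)^3 - 67 = 0, i.e. α is a root of g(x) = (x - 28)^3 - 67 = x^3 - 84x^2 + 2352x - 22019. Since g(x) = h(x - 28) where h(x) = x^3 - 67, and h is irreducible over Q (because 67 is not a perfect cube, so h has no rational root, and a monic cubic with no rational root is irreducible), g is also irreducible (irreducibility is preserved under the substitution x → x - 28). Hence m_α(x) = x^3 - 84x^2 + 2352x - 22019.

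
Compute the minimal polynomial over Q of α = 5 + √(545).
m_α(x) = x^2 - 10x - 520

From α - 5 = √(545), squaring gives (α - 5)^2 = 545, i.e. α^2 - 10α + 25 = 545, so α^2 - 10α - 520 = 0. The discriminant of x^2 - 10x - 520 is (-10)^2 - 4·(-520) = 100 + 2080 = 2180, and 4·(545) is not a perfect square in Q since 545 is squarefree and ≠ 1. Hence x^2 - 10x - 520 is irreducible over Q and is the minimal polynomial of α.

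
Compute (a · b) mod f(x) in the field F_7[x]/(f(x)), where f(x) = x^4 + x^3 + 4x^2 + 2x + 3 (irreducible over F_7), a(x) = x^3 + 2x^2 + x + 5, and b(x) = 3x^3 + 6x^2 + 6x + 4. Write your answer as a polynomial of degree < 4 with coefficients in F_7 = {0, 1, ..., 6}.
a · b ≡ 2x^3 + 3x^2 + 6 (mod f(x))

Multiply in F_7[x]: a(x)·b(x) = (x^3 + 2x^2 + x + 5)·(3x^3 + 6x^2 + 6x + 4) = 3x^6 + 5x^5 + 2x^3 + 2x^2 + 6x + 6. This has degree ≥ 4, so divide by f(x) over F_7: 3x^6 + 5x^5 + 2x^3 + 2x^2 + 6x + 6 = (3x^2 + 2x)·(x^4 + x^3 + 4x^2 + 2x + 3) + (2x^3 + 3x^2 + 6). Hence a·b ≡ 2x^3 + 3x^2 + 6 (mod f). (F_7[x]/(f) is a field with 7^4 = 2401 elements since f is irreducible of degree 4.)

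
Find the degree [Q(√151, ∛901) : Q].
[Q(√151, ∛901) : Q] = 6

Let L = Q(√151, ∛901). Since Q(√151) ⊂ L and [Q(√151):Q] = 2, the tower law gives 2 | [L:Q]. Likewise Q(∛901) ⊂ L with [Q(∛901):Q] = 3 (because 901 is not a perfect cube), so 3 | [L:Q]. As gcd(2,3) = 1, [L:Q] is divisible by 6. Conversely L is generated over Q by √151 and ∛901, so [L:Q] ≤ 2·3 = 6. Therefore [Q(√151, ∛901) : Q] = 6.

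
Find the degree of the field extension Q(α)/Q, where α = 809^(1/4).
[Q(α):Q] = 4

α is a root of x^4 - 809. By Eisenstein's criterion at the prime p = 809 (which divides the constant term 809 but p^2 = 654481 does not, since 809 is squarefree), x^4 - 809 is irreducible over Q. Hence [Q(α):Q] = 4.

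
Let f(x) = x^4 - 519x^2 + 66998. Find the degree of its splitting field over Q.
[K : Q] = 4

Solving the quadratic in x^2: x^2 = (519 ± √(519^2 - 4·66998))/2 = (519 ± √1369)/2 = (519 ± 37)/2, giving x^2 = 241 or x^2 = 278. So f(x) = (x^2 - 241)(x^2 - 278) and the roots of f are ±√241, ±√278. Hence the splitting field is K = Q(√241, √278). Since 241 and 278 are distinct squarefree integers > 1, their product 66998 is not a perfect square, so √278 ∉ Q(√241). By the tower law [K:Q] = [Q(√241,√278):Q(√241)] · [Q(√241):Q] = 2 · 2 = 4.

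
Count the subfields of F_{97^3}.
F_{97^3} has 2 subfields

The subfields of F_{p^n} are exactly the fields F_{p^d} for d | n (each is the fixed field of the unique index-d subgroup of Gal(F_{p^n}/F_p) ≅ Z/nZ). The divisors of n = 3 are {1, 3}, giving 2 subfields: F_{97^1}, F_{97^3}.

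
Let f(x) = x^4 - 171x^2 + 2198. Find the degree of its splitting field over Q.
[K : Q] = 4

Solving the quadratic in x^2: x^2 = (171 ± √(171^2 - 4·2198))/2 = (171 ± √20449)/2 = (171 ± 143)/2, giving x^2 = 157 or x^2 = 14. So f(x) = (x^2 - 157)(x^2 - 14) and the roots of f are ±√157, ±√14. Hence the splitting field is K = Q(√157, √14). Since 157 and 14 are distinct squarefree integers > 1, their product 2198 is not a perfect square, so √14 ∉ Q(√157). By the tower law [K:Q] = [Q(√157,√14):Q(√157)] · [Q(√157):Q] = 2 · 2 = 4.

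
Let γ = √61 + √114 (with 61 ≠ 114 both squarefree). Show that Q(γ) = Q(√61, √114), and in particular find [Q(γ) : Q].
[Q(γ) : Q] = 4 (equivalently, Q(γ) = Q(√61, √114))

Obviously Q(γ) ⊆ Q(√61, √114), and [Q(√61, √114):Q] = 4 (since 61, 114 are distinct squarefree integers > 1 with 6954 not a perfect square). To show equality we compute the minimal polynomial of γ. From γ = √61 + √114: γ^2 = 61 + 2√(6954) + 114 = 175 + 2√(6954), so γ^2 - 175 = 2√(6954); squaring, (γ^2 - 175)^2 = 4·6954, i.e. γ^4 - 350γ^2 + 30625 - 27816 = 0, i.e. γ^4 - 350γ^2 + 2809 = 0. So γ is a root of x^4 - 350x^2 + 2809. This polynomial is irreducible over Q: it has no rational root (each ±√61 ± √114 is irrational), and any factorization into two quadratics over Q would force √(6954) ∈ Q (pairing opposite roots) or √61, √114 ∈ Q (other pairings), all impossible. Hence [Q(γ):Q] = 4 = [Q(√61, √114):Q], so Q(γ) = Q(√61, √114).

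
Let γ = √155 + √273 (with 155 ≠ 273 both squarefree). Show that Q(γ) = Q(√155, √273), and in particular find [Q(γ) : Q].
[Q(γ) : Q] = 4 (equivalently, Q(γ) = Q(√155, √273))

Obviously Q(γ) ⊆ Q(√155, √273), and [Q(√155, √273):Q] = 4 (since 155, 273 are distinct squarefree integers > 1 with 42315 not a perfect square). To show equality we compute the minimal polynomial of γ. From γ = √155 + √273: γ^2 = 155 + 2√(42315) + 273 = 428 + 2√(42315), so γ^2 - 428 = 2√(42315); squaring, (γ^2 - 428)^2 = 4·42315, i.e. γ^4 - 856γ^2 + 183184 - 169260 = 0, i.e. γ^4 - 856γ^2 + 13924 = 0. So γ is a root of x^4 - 856x^2 + 13924. This polynomial is irreducible over Q: it has no rational root (each ±√155 ± √273 is irrational), and any factorization into two quadratics over Q would force √(42315) ∈ Q (pairing opposite roots) or √155, √273 ∈ Q (other pairings), all impossible. Hence [Q(γ):Q] = 4 = [Q(√155, √273):Q], so Q(γ) = Q(√155, √273).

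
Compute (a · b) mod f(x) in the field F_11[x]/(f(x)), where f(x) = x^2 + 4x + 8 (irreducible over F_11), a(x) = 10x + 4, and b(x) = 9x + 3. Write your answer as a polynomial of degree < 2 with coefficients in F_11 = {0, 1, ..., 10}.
a · b ≡ 3x + 7 (mod f(x))

Multiply in F_11[x]: a(x)·b(x) = (10x + 4)·(9x + 3) = 2x^2 + 1. This has degree ≥ 2, so divide by f(x) over F_11: 2x^2 + 1 = (2)·(x^2 + 4x + 8) + (3x + 7). Hence a·b ≡ 3x + 7 (mod f). (F_11[x]/(f) is a field with 11^2 = 121 elements since f is irreducible of degree 2.)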